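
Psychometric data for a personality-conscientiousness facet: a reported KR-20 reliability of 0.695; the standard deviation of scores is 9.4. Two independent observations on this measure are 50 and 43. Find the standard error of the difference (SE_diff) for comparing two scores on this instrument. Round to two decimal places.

SEM = 9.400 · √(1 − 0.695) = 9.400 · √0.305 ≈ 9.400 · 0.552 ≈ 5.191
SE_diff = √2 · SEM ≈ 7.342

7.34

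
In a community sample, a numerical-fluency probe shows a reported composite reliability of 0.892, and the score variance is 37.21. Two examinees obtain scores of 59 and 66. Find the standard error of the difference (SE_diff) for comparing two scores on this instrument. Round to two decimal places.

2.84

SD = √37.21 ≈ 6.1000
SEM = 6.1000 · √(1 − 0.8920) = 6.1000 · √0.1080 ≈ 6.1000 · 0.3286 ≈ 2.0047
Standard error of the difference = 2.0047·√2 ≈ 2.8350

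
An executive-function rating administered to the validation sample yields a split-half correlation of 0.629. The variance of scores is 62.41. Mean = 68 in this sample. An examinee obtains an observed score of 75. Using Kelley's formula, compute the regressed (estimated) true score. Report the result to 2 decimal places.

Full-length reliability (Spearman-Brown) = 2(0.629)/(1+0.629) ≃ 0.77225
T̂ = 0.77225(75) + 0.22775(68) ≃ 73.40577

73.41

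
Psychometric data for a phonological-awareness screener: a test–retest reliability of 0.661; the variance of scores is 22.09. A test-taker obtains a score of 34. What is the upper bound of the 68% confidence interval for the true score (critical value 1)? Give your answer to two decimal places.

SD = √22.09 ≃ 4.700
SEM = 4.700·√(1 − 0.661) ≃ 2.737
1 · SEM ≃ 2.737
Upper limit = 34 + 2.737 ≃ 36.737

36.74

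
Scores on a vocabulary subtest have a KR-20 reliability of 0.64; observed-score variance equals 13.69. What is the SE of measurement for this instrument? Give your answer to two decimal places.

σ = 13.69^(1/2) = 3.7000
SEM = 3.7000×√(1 − 0.6400) ≃ 2.2200

2.22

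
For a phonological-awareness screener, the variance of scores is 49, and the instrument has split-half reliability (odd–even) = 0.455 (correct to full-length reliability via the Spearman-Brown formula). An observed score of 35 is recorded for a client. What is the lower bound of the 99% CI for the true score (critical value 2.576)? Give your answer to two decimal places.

23.96

σ = 49^(1/2) = 7.0000
r_full = 2·0.455 / (1 + 0.455) ≃ 0.6254
SEM = 7.0000 × √(1 − 0.6254) = 7.0000 × √0.3746 ≃ 7.0000 × 0.6120 ≃ 4.2842
Margin = 2.576 × 4.2842 ≃ 11.0360
Lower bound: 35 − 11.0360 = 23.9640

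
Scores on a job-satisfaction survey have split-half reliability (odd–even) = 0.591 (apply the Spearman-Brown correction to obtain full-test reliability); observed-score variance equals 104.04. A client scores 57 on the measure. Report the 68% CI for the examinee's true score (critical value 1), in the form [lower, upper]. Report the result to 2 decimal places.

SD = √104.04 = 10.2000
Full-length reliability (Spearman-Brown) = 2(0.591)/(1+0.591) ≃ 0.7429
The standard error of measurement is 10.2000*√(1 − 0.7429) ≃ 10.2000*0.5070 ≃ 5.1716.
Half-width = 1*5.1716 ≃ 5.1716
68% CI: 57 ± 5.1716 = [51.8284, 62.1716]

[51.83, 62.17]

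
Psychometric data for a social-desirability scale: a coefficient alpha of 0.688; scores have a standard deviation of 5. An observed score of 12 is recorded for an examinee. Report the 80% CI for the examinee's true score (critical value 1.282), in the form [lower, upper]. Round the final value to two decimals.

The standard error of measurement is 5.0000*√(1 − 0.6880) ≈ 5.0000*0.5586 ≈ 2.7928.
1.282 * SEM ≈ 3.5804
Interval: (8.4196, 15.5804)

[8.42, 15.58]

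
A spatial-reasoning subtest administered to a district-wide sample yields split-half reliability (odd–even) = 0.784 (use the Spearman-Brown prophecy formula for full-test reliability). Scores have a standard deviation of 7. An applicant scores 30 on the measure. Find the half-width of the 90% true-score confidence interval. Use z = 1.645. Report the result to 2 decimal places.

4.01

Full-length reliability (Spearman-Brown) = 2(0.784)/(1+0.784) ≈ 0.879
SEM = 7.000 × √(1 − 0.879) = 7.000 × √0.121 ≈ 7.000 × 0.348 ≈ 2.436
Half-width = 1.645×2.436 ≈ 4.007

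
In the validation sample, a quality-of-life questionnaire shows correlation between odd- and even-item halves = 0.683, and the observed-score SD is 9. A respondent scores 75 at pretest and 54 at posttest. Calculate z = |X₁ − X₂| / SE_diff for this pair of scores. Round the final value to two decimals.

3.80

r_full = 2·0.683 / (1 + 0.683) ≃ 0.812
SEM = 9.000 * √(1 − 0.812) = 9.000 * √0.188 ≃ 9.000 * 0.434 ≃ 3.906
Standard error of the difference = 3.906·√2 ≃ 5.524
z = |75 − 54| / 5.524 = 21 / 5.524 ≃ 3.802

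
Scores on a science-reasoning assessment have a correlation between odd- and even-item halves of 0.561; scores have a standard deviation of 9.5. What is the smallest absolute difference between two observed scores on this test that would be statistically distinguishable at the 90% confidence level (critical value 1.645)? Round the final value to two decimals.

r_full = 2·0.561 / (1 + 0.561) ≃ 0.7188
SEM = 9.5000 × √(1 − 0.7188) = 9.5000 × √0.2812 ≃ 9.5000 × 0.5303 ≃ 5.0380
Standard error of the difference = 5.0380·√2 ≃ 7.1247
Smallest detectable difference = 1.645×7.1247 ≃ 11.7202

11.72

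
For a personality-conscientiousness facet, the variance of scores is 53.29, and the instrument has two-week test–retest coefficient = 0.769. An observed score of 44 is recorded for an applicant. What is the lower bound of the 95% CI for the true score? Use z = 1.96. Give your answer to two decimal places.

SD = √53.29 ≈ 7.300
SEM = 7.300 × √(1 − 0.769) = 7.300 × √0.231 ≈ 7.300 × 0.481 ≈ 3.509
Half-width = 1.96×3.509 ≈ 6.877
Lower limit = 44 − 6.877 ≈ 37.123

37.12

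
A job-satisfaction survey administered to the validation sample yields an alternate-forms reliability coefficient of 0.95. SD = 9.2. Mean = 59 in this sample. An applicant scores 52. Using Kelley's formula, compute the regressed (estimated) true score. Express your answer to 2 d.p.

Estimated true score = 0.950·52 + (1 − 0.950)·59 ≈ 52.350

52.35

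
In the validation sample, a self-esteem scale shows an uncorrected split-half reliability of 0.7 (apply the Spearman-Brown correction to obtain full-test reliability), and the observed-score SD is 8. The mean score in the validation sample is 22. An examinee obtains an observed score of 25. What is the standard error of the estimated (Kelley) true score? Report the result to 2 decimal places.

Full-length reliability (Spearman-Brown) = 2(0.7)/(1+0.7) ≈ 0.8235
SE_est = SD × √(r(1 − r)) = 8.0000 × √0.1453 ≈ 8.0000 × 0.3812 ≈ 3.0498

3.05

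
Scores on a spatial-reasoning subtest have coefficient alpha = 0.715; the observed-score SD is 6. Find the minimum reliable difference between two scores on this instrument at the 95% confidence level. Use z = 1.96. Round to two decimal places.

SEM = 6.000 · √(1 − 0.715) = 6.000 · √0.285 ≈ 6.000 · 0.534 ≈ 3.203
SE_diff = SEM · √2 ≈ 3.203 · 1.414 ≈ 4.530
Smallest detectable difference = 1.96·4.530 ≈ 8.879

8.88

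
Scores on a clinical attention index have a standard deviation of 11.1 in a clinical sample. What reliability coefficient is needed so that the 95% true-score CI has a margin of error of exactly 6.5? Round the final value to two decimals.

SEM needed = half-width / z = 6.5/1.96 ≈ 3.3163
r = 1 − (SEM / SD)² = 1 − (3.3163 / 11.1)² ≈ 1 − 0.0893 ≈ 0.9107

0.91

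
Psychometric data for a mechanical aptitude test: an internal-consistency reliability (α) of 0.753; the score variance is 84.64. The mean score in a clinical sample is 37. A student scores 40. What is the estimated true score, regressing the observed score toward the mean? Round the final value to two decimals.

T̂ = r·X + (1 − r)·M = 0.7530·40 + 0.2470·37 = 30.1200 + 9.1390 ≈ 39.2590

39.26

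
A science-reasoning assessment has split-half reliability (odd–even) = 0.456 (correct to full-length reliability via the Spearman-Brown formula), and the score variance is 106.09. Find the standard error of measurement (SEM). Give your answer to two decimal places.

6.30

SD = √106.09 ≈ 10.300
Full-length reliability (Spearman-Brown) = 2(0.456)/(1+0.456) ≈ 0.626
SEM = 10.300·√(1 − 0.626) ≈ 6.296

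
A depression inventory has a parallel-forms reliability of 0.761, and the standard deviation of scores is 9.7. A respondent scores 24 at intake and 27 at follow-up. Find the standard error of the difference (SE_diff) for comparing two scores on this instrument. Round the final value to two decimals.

The standard error of measurement is 9.700·√(1 − 0.761) ≈ 9.700·0.489 ≈ 4.742.
SE_diff = √2 · SEM ≈ 6.706

6.71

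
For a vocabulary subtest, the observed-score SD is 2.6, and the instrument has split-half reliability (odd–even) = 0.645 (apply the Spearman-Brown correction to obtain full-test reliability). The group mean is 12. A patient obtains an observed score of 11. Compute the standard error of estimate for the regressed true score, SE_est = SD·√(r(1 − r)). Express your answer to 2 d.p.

r_full = 2·0.645 / (1 + 0.645) ≈ 0.7842
SE_est = SD × √(r(1 − r)) = 2.6000 × √0.1692 ≈ 2.6000 × 0.4114 ≈ 1.0696

1.07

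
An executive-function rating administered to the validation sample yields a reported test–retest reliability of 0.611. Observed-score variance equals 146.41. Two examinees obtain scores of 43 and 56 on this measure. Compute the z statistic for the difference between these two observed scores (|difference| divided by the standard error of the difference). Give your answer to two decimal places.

1.22

σ = 146.41^(1/2) = 12.1000
SEM = 12.1000 * √(1 − 0.6110) = 12.1000 * √0.3890 ≈ 12.1000 * 0.6237 ≈ 7.5468
Standard error of the difference = 7.5468·√2 ≈ 10.6727
z = 13 / 10.6727 ≈ 1.2181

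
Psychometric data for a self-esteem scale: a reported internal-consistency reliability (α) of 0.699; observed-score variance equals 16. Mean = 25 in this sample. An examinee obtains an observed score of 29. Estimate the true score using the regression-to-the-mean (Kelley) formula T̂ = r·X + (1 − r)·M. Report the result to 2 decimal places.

27.80

Estimated true score = 0.69900·29 + (1 − 0.69900)·25 ≈ 27.79600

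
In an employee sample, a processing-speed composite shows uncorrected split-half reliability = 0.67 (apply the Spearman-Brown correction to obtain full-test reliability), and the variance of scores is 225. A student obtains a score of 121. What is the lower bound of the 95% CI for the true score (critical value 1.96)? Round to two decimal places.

107.93

SD = √225 = 15.000
r_full = 2·0.67 / (1 + 0.67) ≈ 0.802
SEM = 15.000·√(1 − 0.802) ≈ 6.668
Half-width = 1.96·6.668 ≈ 13.069
Lower limit = 121 − 13.069 ≈ 107.931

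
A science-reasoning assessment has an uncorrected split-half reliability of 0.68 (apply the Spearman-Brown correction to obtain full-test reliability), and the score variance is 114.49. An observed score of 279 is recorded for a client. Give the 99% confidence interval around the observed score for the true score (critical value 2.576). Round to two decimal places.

[266.97, 291.03]

SD = √114.49 ≈ 10.7000
r_full = 2·0.68 / (1 + 0.68) ≈ 0.8095
SEM = 10.7000·√(1 − 0.8095) ≈ 4.6699
2.576 · SEM ≈ 12.0296
CI = 279 ± 12.0296 → [266.9704, 291.0296]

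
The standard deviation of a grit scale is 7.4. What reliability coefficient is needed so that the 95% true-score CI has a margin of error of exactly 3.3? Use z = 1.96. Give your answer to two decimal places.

SEM needed = half-width / z = 3.3/1.96 ≈ 1.6837
Required reliability = 1 − (SEM/SD)² = 1 − 0.0518 ≈ 0.9482

0.95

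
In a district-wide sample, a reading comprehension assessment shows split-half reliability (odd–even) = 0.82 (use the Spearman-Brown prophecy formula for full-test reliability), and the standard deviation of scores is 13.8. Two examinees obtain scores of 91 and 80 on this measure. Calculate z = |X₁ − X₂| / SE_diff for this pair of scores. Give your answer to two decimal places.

Full-length reliability (Spearman-Brown) = 2(0.82)/(1+0.82) ≈ 0.901
SEM = 13.800 * √(1 − 0.901) = 13.800 * √0.099 ≈ 13.800 * 0.314 ≈ 4.340
Standard error of the difference = 4.340·√2 ≈ 6.138
z = |91 − 80| / 6.138 = 11 / 6.138 ≈ 1.792

1.79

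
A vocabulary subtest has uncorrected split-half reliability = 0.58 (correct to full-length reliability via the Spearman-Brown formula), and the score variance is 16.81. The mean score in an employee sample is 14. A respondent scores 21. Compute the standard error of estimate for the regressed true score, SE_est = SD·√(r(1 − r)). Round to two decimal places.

SD = √16.81 = 4.1000
Spearman-Brown: r = 2(0.58) / (1 + 0.58) = 1.1600 / 1.5800 ≈ 0.7342
SE_est = SD × √(r(1 − r)) = 4.1000 × √0.1952 ≈ 4.1000 × 0.4418 ≈ 1.8113

1.81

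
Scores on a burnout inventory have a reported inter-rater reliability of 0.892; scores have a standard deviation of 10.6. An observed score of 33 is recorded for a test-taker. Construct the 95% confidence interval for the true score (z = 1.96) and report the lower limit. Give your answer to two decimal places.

The standard error of measurement is 10.6000×√(1 − 0.8920) ≈ 10.6000×0.3286 ≈ 3.4835.
Half-width = 1.96×3.4835 ≈ 6.8277
Lower limit = 33 − 6.8277 ≈ 26.1723

26.17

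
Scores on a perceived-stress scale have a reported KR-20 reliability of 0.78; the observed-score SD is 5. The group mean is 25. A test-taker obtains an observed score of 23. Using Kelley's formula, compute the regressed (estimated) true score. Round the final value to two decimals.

Estimated true score = 0.780*23 + (1 − 0.780)*25 ≈ 23.440

23.44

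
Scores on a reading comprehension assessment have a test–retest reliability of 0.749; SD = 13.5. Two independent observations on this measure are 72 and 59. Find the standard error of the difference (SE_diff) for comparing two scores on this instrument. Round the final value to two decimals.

SEM = 13.500 · √(1 − 0.749) = 13.500 · √0.251 ≈ 13.500 · 0.501 ≈ 6.763
Standard error of the difference = 6.763·√2 ≈ 9.565

9.57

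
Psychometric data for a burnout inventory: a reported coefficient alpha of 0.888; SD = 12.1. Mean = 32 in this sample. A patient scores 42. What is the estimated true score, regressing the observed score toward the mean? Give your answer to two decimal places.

40.88

Estimated true score = 0.8880*42 + (1 − 0.8880)*32 ≈ 40.8800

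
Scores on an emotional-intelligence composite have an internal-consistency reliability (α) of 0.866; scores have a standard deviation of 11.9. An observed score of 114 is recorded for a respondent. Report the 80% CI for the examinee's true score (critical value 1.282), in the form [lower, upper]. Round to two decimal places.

[108.42, 119.58]

SEM = 11.90000 * √(1 − 0.86600) = 11.90000 * √0.13400 ≈ 11.90000 * 0.36606 ≈ 4.35612
1.282 * SEM ≈ 5.58454
80% CI: 114 ± 5.58454 = [108.41546, 119.58454]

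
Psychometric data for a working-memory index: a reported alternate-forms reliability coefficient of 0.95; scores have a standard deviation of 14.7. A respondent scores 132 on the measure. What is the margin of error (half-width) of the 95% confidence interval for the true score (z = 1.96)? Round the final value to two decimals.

SEM = 14.700 × √(1 − 0.950) = 14.700 × √0.050 ≃ 14.700 × 0.224 ≃ 3.287
Half-width = 1.96×3.287 ≃ 6.443

6.44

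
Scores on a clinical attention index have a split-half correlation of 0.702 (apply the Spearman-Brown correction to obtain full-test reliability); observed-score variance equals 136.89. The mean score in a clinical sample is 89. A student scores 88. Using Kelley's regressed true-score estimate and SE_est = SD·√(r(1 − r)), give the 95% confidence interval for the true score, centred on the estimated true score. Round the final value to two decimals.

SD = √136.89 = 11.7000
Full-length reliability (Spearman-Brown) = 2(0.702)/(1+0.702) ≈ 0.8249
T̂ = r·X + (1 − r)·M = 0.8249×88 + 0.1751×89 ≈ 72.5922 + 15.5828 ≈ 88.1751
SE_est = 11.7000×√(0.8249×0.1751) ≈ 4.4465
CI = 88.1751 ± 1.96 × 4.4465 → [79.4600, 96.8902]

[79.46, 96.89]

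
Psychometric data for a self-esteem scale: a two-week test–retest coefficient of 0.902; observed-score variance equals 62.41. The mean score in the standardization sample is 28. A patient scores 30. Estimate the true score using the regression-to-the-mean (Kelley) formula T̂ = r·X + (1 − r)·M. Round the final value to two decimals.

T̂ = 0.902(30) + 0.098(28) ≈ 29.804

29.80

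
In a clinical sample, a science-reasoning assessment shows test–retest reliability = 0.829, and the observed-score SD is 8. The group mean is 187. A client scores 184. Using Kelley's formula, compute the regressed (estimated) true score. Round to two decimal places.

184.51

Estimated true score = 0.8290·184 + (1 − 0.8290)·187 ≃ 184.5130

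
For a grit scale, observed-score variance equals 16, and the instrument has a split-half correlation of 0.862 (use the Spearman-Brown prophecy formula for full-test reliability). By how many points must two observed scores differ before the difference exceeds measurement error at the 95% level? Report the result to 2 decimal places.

3.02

SD = √16 = 4.0000
Full-length reliability (Spearman-Brown) = 2(0.862)/(1+0.862) ≈ 0.9259
SEM = 4.0000 · √(1 − 0.9259) = 4.0000 · √0.0741 ≈ 4.0000 · 0.2722 ≈ 1.0890
SE_diff = SEM · √2 ≈ 1.0890 · 1.4142 ≈ 1.5400
Minimum reliable difference = 1.96 · SE_diff ≈ 1.96 · 1.5400 ≈ 3.0184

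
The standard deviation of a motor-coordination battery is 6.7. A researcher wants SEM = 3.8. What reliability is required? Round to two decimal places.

r = 1 − (SEM / SD)² = 1 − (3.80000 / 6.7)² ≈ 1 − 0.32168 ≈ 0.67832

0.68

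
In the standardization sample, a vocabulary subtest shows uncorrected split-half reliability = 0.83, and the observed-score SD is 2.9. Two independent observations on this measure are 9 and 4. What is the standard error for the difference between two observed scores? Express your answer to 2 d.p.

1.25

Full-length reliability (Spearman-Brown) = 2(0.83)/(1+0.83) ≃ 0.907
SEM = 2.900 * √(1 − 0.907) = 2.900 * √0.093 ≃ 2.900 * 0.305 ≃ 0.884
SE_diff = √2 * SEM ≃ 1.250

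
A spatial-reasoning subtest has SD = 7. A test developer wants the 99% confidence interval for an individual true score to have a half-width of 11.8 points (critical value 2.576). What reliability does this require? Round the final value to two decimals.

0.57

SEM needed = half-width / z = 11.8/2.576 ≈ 4.581
r = 1 − (4.581/7)² ≈ 1 − 0.428 ≈ 0.572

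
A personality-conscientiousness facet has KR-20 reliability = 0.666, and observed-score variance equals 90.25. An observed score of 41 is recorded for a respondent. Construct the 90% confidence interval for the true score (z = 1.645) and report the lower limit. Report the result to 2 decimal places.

σ = 90.25^(1/2) = 9.500
SEM = 9.500×√(1 − 0.666) ≈ 5.490
1.645 × SEM ≈ 9.032
Lower limit = 41 − 9.032 ≈ 31.968

31.97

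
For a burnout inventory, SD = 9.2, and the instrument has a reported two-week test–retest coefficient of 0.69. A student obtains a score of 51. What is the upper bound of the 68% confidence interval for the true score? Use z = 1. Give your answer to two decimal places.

SEM = 9.2000×√(1 − 0.6900) ≈ 5.1223
1 × SEM ≈ 5.1223
Upper limit = 51 + 5.1223 ≈ 56.1223

56.12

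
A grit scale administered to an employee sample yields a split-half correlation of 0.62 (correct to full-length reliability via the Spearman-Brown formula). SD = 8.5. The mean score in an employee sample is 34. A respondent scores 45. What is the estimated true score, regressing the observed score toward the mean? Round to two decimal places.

42.42

Full-length reliability (Spearman-Brown) = 2(0.62)/(1+0.62) ≈ 0.765
T̂ = r·X + (1 − r)·M = 0.765·45 + 0.235·34 ≈ 34.444 + 7.975 ≈ 42.420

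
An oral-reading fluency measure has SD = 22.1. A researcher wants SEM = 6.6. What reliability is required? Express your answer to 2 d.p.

r = 1 − (6.60000/22.1)² ≃ 1 − 0.08919 ≃ 0.91081

0.91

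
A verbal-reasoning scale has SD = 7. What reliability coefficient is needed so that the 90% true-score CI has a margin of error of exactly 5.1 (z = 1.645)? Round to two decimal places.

0.80

Required SEM = 5.1 / 1.645 ≈ 3.1003
r = 1 − (SEM / SD)² = 1 − (3.1003 / 7)² ≈ 1 − 0.1962 ≈ 0.8038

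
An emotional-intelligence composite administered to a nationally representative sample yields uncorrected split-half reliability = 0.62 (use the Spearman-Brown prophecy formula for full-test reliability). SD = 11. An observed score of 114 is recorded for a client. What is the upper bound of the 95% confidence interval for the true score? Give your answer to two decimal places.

Spearman-Brown: r = 2(0.62) / (1 + 0.62) = 1.24000 / 1.62000 ≈ 0.76543
SEM = 11.00000×√(1 − 0.76543) ≈ 5.32754
Half-width = 1.96×5.32754 ≈ 10.44198
Upper bound: 114 + 10.44198 = 124.44198

124.44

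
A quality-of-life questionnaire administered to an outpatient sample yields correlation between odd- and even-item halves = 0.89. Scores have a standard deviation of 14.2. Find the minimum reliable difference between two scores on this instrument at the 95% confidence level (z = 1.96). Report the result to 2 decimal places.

Full-length reliability (Spearman-Brown) = 2(0.89)/(1+0.89) ≈ 0.94180
SEM = 14.20000 * √(1 − 0.94180) = 14.20000 * √0.05820 ≈ 14.20000 * 0.24125 ≈ 3.42574
SE_diff = √2 * SEM ≈ 4.84472
Smallest detectable difference = 1.96*4.84472 ≈ 9.49565

9.50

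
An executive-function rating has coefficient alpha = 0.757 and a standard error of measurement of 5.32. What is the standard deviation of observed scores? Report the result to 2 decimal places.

SD = 5.32 / √(1 − 0.757) ≈ 10.79216

10.79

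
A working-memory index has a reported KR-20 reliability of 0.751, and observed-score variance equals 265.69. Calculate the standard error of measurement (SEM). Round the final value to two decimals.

SD = √265.69 = 16.30000
The standard error of measurement is 16.30000*√(1 − 0.75100) ≃ 16.30000*0.49900 ≃ 8.13368.

8.13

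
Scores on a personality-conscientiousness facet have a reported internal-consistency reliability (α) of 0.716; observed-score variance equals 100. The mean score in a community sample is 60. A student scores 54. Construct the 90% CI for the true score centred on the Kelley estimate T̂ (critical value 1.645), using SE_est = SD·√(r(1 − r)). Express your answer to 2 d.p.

[48.29, 63.12]

SD = √100 = 10.00000
T̂ = r·X + (1 − r)·M = 0.71600×54 + 0.28400×60 = 38.66400 + 17.04000 ≈ 55.70400
SE_est = SD × √(r(1 − r)) = 10.00000 × √0.20334 ≈ 10.00000 × 0.45094 ≈ 4.50937
CI = 55.70400 ± 1.645 × 4.50937 → [48.28609, 63.12191]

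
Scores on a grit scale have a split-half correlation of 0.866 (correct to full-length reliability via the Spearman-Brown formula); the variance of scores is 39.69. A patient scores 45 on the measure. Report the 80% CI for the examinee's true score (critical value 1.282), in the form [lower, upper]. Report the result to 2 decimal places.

σ = 39.69^(1/2) = 6.300
Spearman-Brown: r = 2(0.866) / (1 + 0.866) = 1.732 / 1.866 ≈ 0.928
SEM = 6.300 · √(1 − 0.928) = 6.300 · √0.072 ≈ 6.300 · 0.268 ≈ 1.688
Margin = 1.282 · 1.688 ≈ 2.164
Interval: (42.836, 47.164)

[42.84, 47.16]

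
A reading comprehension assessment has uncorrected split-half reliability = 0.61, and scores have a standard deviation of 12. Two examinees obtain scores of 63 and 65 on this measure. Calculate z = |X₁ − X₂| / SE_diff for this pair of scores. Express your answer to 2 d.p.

0.24

Full-length reliability (Spearman-Brown) = 2(0.61)/(1+0.61) ≃ 0.7578
The standard error of measurement is 12.0000*√(1 − 0.7578) ≃ 12.0000*0.4922 ≃ 5.9061.
Standard error of the difference = 5.9061·√2 ≃ 8.3525
z = |63 − 65| / 8.3525 = 2 / 8.3525 ≃ 0.2394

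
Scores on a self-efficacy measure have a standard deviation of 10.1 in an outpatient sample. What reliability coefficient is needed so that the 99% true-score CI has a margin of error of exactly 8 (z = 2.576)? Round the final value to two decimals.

Required SEM = 8 / 2.576 ≈ 3.1056
r = 1 − (SEM / SD)² = 1 − (3.1056 / 10.1)² ≈ 1 − 0.0945 ≈ 0.9055

0.91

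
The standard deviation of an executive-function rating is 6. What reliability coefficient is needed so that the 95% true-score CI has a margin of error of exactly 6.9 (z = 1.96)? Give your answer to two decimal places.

Required SEM = 6.9 / 1.96 ≃ 3.520
r = 1 − (3.520/6)² ≃ 1 − 0.344 ≃ 0.656

0.66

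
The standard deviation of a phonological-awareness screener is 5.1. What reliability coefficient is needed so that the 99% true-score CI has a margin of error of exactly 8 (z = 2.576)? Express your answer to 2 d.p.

0.63

Required SEM = 8 / 2.576 ≈ 3.10559
Required reliability = 1 − (SEM/SD)² = 1 − 0.37081 ≈ 0.62919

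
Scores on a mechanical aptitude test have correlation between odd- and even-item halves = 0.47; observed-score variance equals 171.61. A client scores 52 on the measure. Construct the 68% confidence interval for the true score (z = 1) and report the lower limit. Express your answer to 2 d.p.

44.13

SD = √171.61 ≈ 13.100
Spearman-Brown: r = 2(0.47) / (1 + 0.47) = 0.940 / 1.470 ≈ 0.639
SEM = 13.100·√(1 − 0.639) ≈ 7.866
Margin = 1 · 7.866 ≈ 7.866
Lower bound: 52 − 7.866 = 44.134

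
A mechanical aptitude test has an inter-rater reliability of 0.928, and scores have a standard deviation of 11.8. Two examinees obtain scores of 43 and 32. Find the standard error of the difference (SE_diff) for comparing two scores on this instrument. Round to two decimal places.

SEM = 11.800*√(1 − 0.928) ≈ 3.166
Standard error of the difference = 3.166·√2 ≈ 4.478

4.48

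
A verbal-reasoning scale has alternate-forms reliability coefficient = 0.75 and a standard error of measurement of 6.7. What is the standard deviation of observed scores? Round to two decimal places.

σ = SEM·(1 − r)^(−1/2) ≃ 6.7×2.00000 ≃ 13.40000

13.40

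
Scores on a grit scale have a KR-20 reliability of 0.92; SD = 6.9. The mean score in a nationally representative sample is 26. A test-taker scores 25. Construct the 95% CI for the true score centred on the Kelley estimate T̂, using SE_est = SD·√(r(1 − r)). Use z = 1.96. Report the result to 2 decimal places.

T̂ = 0.920(25) + 0.080(26) ≈ 25.080
SE_est = SD × √(r(1 − r)) = 6.900 × √0.074 ≈ 6.900 × 0.271 ≈ 1.872
CI = 25.080 ± 1.96 × 1.872 → [21.411, 28.749]

[21.41, 28.75]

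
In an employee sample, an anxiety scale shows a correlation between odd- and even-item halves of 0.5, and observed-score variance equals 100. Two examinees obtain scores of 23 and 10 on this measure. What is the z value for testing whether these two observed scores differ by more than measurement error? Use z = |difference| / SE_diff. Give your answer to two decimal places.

1.59

SD = √100 ≃ 10.000
Spearman-Brown: r = 2(0.5) / (1 + 0.5) = 1.000 / 1.500 ≃ 0.667
SEM = 10.000 · √(1 − 0.667) = 10.000 · √0.333 ≃ 10.000 · 0.577 ≃ 5.774
Standard error of the difference = 5.774·√2 ≃ 8.165
z = 13 / 8.165 ≃ 1.592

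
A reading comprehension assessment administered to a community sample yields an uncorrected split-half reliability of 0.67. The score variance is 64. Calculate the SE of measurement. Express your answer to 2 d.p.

σ = 64^(1/2) = 8.0000
Spearman-Brown: r = 2(0.67) / (1 + 0.67) = 1.3400 / 1.6700 ≈ 0.8024
The standard error of measurement is 8.0000×√(1 − 0.8024) ≈ 8.0000×0.4445 ≈ 3.5562.

3.56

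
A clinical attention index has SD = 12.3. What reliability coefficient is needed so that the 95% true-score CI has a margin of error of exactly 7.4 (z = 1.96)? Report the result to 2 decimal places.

SEM needed = half-width / z = 7.4/1.96 ≈ 3.776
r = 1 − (3.776/12.3)² ≈ 1 − 0.094 ≈ 0.906

0.91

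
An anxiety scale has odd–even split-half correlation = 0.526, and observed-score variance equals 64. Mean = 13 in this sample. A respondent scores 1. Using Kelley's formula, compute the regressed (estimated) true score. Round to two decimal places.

Full-length reliability (Spearman-Brown) = 2(0.526)/(1+0.526) ≈ 0.689
T̂ = r·X + (1 − r)·M = 0.689×1 + 0.311×13 ≈ 0.689 + 4.038 ≈ 4.727

4.73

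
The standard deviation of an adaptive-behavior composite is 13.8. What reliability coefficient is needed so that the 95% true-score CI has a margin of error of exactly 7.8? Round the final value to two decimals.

SEM needed = half-width / z = 7.8/1.96 ≃ 3.9796
Required reliability = 1 − (SEM/SD)² = 1 − 0.0832 ≃ 0.9168

0.92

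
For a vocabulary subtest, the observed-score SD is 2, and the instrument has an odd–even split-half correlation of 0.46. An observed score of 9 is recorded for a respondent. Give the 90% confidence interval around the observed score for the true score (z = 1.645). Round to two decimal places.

[7.00, 11.00]

Full-length reliability (Spearman-Brown) = 2(0.46)/(1+0.46) ≈ 0.630
SEM = 2.000*√(1 − 0.630) ≈ 1.216
Half-width = 1.645*1.216 ≈ 2.001
90% CI: 9 ± 2.001 = [6.999, 11.001]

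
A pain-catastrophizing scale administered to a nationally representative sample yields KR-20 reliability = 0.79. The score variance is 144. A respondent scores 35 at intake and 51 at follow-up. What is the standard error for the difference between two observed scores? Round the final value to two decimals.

7.78

SD = √144 ≈ 12.000
SEM = 12.000*√(1 − 0.790) ≈ 5.499
SE_diff = √2 * SEM ≈ 7.777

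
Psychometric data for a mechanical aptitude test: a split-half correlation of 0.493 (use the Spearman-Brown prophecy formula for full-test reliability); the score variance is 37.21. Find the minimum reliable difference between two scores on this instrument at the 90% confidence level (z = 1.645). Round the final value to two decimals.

8.27

σ = 37.21^(1/2) = 6.100
Full-length reliability (Spearman-Brown) = 2(0.493)/(1+0.493) ≈ 0.660
SEM = 6.100×√(1 − 0.660) ≈ 3.555
SE_diff = √2 × SEM ≈ 5.027
Minimum reliable difference = 1.645 × SE_diff ≈ 1.645 × 5.027 ≈ 8.270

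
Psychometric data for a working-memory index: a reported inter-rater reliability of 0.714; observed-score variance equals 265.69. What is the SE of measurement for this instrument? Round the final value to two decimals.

SD = √265.69 = 16.300
SEM = 16.300 · √(1 − 0.714) = 16.300 · √0.286 ≈ 16.300 · 0.535 ≈ 8.717

8.72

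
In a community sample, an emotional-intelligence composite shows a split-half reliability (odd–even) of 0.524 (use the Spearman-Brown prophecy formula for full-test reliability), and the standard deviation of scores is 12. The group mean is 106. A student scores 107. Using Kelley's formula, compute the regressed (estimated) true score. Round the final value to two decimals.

106.69

Spearman-Brown: r = 2(0.524) / (1 + 0.524) = 1.0480 / 1.5240 ≈ 0.6877
Estimated true score = 0.6877·107 + (1 − 0.6877)·106 ≈ 106.6877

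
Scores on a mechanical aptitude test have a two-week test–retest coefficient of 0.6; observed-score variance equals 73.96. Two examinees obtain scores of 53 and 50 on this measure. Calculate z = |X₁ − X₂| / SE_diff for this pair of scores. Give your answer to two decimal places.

σ = 73.96^(1/2) = 8.600
SEM = 8.600 * √(1 − 0.600) = 8.600 * √0.400 ≈ 8.600 * 0.632 ≈ 5.439
SE_diff = SEM * √2 ≈ 5.439 * 1.414 ≈ 7.692
z = 3 / 7.692 ≈ 0.390

0.39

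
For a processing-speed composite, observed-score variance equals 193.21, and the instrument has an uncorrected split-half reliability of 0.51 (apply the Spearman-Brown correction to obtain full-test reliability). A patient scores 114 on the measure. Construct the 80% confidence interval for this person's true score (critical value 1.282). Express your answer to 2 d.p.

σ = 193.21^(1/2) = 13.900
Full-length reliability (Spearman-Brown) = 2(0.51)/(1+0.51) ≈ 0.675
SEM = 13.900 * √(1 − 0.675) = 13.900 * √0.325 ≈ 13.900 * 0.570 ≈ 7.918
1.282 * SEM ≈ 10.151
CI = 114 ± 10.151 → [103.849, 124.151]

[103.85, 124.15]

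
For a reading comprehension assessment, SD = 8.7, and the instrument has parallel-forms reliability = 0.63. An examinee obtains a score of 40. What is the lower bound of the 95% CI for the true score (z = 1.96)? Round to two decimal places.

SEM = 8.7000 × √(1 − 0.6300) = 8.7000 × √0.3700 ≈ 8.7000 × 0.6083 ≈ 5.2920
Margin = 1.96 × 5.2920 ≈ 10.3723
Lower limit = 40 − 10.3723 ≈ 29.6277

29.63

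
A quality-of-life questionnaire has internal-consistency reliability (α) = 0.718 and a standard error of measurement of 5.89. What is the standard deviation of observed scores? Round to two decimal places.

11.09

σ = SEM·(1 − r)^(−1/2) ≈ 5.89×1.883 ≈ 11.092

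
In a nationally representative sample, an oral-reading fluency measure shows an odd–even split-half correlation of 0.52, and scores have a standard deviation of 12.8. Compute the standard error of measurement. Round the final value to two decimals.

7.19

Spearman-Brown: r = 2(0.52) / (1 + 0.52) = 1.0400 / 1.5200 ≈ 0.6842
SEM = 12.8000*√(1 − 0.6842) ≈ 7.1930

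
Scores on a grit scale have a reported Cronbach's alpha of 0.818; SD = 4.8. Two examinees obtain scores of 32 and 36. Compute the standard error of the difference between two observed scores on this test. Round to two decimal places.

SEM = 4.8000 * √(1 − 0.8180) = 4.8000 * √0.1820 ≈ 4.8000 * 0.4266 ≈ 2.0477
Standard error of the difference = 2.0477·√2 ≈ 2.8960

2.90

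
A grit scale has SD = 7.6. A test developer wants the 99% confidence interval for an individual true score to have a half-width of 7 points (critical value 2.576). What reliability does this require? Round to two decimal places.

0.87

SEM needed = half-width / z = 7/2.576 ≃ 2.71739
r = 1 − (2.71739/7.6)² ≃ 1 − 0.12784 ≃ 0.87216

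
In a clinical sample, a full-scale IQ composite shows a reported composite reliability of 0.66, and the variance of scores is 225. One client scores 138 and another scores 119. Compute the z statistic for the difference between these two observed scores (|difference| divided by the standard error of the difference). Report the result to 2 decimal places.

SD = √225 ≃ 15.0000
SEM = 15.0000 * √(1 − 0.6600) = 15.0000 * √0.3400 ≃ 15.0000 * 0.5831 ≃ 8.7464
Standard error of the difference = 8.7464·√2 ≃ 12.3693
z = 19 / 12.3693 ≃ 1.5361

1.54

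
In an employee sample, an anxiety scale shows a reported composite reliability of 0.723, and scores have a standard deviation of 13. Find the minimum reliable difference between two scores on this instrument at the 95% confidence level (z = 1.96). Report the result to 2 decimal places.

SEM = 13.000 * √(1 − 0.723) = 13.000 * √0.277 ≈ 13.000 * 0.526 ≈ 6.842
Standard error of the difference = 6.842·√2 ≈ 9.676
Minimum reliable difference = 1.96 * SE_diff ≈ 1.96 * 9.676 ≈ 18.965

18.97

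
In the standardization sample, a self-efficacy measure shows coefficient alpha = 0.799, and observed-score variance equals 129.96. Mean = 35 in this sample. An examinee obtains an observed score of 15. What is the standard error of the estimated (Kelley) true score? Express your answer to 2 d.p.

4.57

SD = √129.96 = 11.400
SE_est = SD · √(r(1 − r)) = 11.400 · √0.161 ≈ 11.400 · 0.401 ≈ 4.569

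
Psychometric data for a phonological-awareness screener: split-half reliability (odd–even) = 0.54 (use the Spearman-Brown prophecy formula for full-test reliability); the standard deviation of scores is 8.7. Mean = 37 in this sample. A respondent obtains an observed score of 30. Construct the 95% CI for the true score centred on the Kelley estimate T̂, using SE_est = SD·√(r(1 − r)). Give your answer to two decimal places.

Full-length reliability (Spearman-Brown) = 2(0.54)/(1+0.54) ≈ 0.70130
Estimated true score = 0.70130·30 + (1 − 0.70130)·37 ≈ 32.09091
SE_est = 8.70000·√[r(1 − r)] ≈ 3.98189
95% CI: 32.09091 ± 7.80451 ≈ (24.28640, 39.89541)

[24.29, 39.90]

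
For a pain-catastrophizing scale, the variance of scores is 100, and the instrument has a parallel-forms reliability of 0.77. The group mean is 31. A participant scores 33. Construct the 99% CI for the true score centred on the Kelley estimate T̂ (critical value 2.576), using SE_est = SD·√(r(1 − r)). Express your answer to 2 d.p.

[21.70, 43.38]

σ = 100^(1/2) = 10.00000
T̂ = 0.77000(33) + 0.23000(31) ≈ 32.54000
SE_est = 10.00000·√[r(1 − r)] ≈ 4.20833
CI = 32.54000 ± 2.576 × 4.20833 → [21.69935, 43.38065]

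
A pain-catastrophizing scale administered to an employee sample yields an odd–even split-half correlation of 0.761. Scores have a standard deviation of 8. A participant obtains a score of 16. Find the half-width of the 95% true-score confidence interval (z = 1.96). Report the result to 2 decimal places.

5.78

Full-length reliability (Spearman-Brown) = 2(0.761)/(1+0.761) ≃ 0.86428
The standard error of measurement is 8.00000·√(1 − 0.86428) ≃ 8.00000·0.36840 ≃ 2.94720.
1.96 · SEM ≃ 5.77651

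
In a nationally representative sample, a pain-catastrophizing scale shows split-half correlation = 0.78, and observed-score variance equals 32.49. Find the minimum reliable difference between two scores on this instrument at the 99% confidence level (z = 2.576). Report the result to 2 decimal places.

7.30

σ = 32.49^(1/2) = 5.70000
r_full = 2·0.78 / (1 + 0.78) ≃ 0.87640
The standard error of measurement is 5.70000*√(1 − 0.87640) ≃ 5.70000*0.35156 ≃ 2.00390.
SE_diff = √2 * SEM ≃ 2.83394
Minimum reliable difference = 2.576 * SE_diff ≃ 2.576 * 2.83394 ≃ 7.30024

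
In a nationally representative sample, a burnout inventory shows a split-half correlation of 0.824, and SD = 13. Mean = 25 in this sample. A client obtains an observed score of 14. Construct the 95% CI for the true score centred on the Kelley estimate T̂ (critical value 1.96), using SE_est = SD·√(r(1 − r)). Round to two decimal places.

Full-length reliability (Spearman-Brown) = 2(0.824)/(1+0.824) ≈ 0.9035
T̂ = r·X + (1 − r)·M = 0.9035*14 + 0.0965*25 ≈ 12.6491 + 2.4123 ≈ 15.0614
SE_est = SD * √(r(1 − r)) = 13.0000 * √0.0872 ≈ 13.0000 * 0.2953 ≈ 3.8384
CI = 15.0614 ± 1.96 * 3.8384 → [7.5381, 22.5847]

[7.54, 22.58]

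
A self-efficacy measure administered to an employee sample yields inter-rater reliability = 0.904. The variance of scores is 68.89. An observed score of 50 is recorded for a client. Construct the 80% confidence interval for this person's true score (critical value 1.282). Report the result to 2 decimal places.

[46.70, 53.30]

SD = √68.89 = 8.300
SEM = 8.300 * √(1 − 0.904) = 8.300 * √0.096 ≃ 8.300 * 0.310 ≃ 2.572
Half-width = 1.282*2.572 ≃ 3.297
Interval: (46.703, 53.297)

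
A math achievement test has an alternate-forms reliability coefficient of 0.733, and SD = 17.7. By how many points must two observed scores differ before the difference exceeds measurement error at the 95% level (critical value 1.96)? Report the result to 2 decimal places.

25.35

SEM = 17.700 · √(1 − 0.733) = 17.700 · √0.267 ≃ 17.700 · 0.517 ≃ 9.146
SE_diff = SEM · √2 ≃ 9.146 · 1.414 ≃ 12.934
Minimum reliable difference = 1.96 · SE_diff ≃ 1.96 · 12.934 ≃ 25.351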